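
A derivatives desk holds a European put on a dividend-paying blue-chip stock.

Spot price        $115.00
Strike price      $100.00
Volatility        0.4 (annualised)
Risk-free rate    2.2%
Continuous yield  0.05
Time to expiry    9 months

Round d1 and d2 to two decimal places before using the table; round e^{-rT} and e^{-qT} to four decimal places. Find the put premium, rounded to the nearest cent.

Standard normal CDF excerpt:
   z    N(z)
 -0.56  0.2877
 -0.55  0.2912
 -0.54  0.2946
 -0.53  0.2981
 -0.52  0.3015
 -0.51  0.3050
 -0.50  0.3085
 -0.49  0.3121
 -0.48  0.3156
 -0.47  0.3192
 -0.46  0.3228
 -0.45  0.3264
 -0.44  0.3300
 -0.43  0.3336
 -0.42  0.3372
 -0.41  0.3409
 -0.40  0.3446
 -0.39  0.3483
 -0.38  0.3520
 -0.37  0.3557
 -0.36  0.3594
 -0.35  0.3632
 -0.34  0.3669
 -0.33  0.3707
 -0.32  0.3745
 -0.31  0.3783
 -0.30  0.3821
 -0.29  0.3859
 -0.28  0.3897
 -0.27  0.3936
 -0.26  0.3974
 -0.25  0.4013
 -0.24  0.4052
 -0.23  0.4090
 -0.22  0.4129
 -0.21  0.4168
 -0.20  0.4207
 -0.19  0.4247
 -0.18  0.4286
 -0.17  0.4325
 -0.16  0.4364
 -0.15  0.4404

σ√T = 0.4 × 0.8660 = 0.3464
d₁ = [ln(115/100) + (0.022 − 0.05 + 0.4²/2)·0.75] / 0.3464 = [0.1398 + 0.0390] / 0.3464 = 0.5160 ⇒ 0.52
d₂ = d₁ − σ√T = 0.5160 − 0.3464 = 0.1696 ⇒ 0.17
e^(−qT) = e^(−0.05·0.75) = 0.9632;  e^(−rT) = e^(−0.022·0.75) = 0.9836
P = 100·0.9836·N(-0.17) − 115·0.9632·N(-0.52) = 100·0.9836·0.4325 − 115·0.9632·0.3015 = 42.5407 − 33.3966 = 9.1441

$9.14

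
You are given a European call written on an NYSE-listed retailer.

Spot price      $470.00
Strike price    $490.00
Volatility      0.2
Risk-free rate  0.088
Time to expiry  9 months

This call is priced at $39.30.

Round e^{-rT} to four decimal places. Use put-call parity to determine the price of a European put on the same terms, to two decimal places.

$27.99

exp(−rT) = exp(−0.088·0.75) = 0.9361
Put-call parity: C − P = S − K·e^(−rT) = 470 − 490·0.9361 = 470 − 458.6890 = 11.3110
P = C − (C − P) = 39.30 − (11.3110) = 27.9890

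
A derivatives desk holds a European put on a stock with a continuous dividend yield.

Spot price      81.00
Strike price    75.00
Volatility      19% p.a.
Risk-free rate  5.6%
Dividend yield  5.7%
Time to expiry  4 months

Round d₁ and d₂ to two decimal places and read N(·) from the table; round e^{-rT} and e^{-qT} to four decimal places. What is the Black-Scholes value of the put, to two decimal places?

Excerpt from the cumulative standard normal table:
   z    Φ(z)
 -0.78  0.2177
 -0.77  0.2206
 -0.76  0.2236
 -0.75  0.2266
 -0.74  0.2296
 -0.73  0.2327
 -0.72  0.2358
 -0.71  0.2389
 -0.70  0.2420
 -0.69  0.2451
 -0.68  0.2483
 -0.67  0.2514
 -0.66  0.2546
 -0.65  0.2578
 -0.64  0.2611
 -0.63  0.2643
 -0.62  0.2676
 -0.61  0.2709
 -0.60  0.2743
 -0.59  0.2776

1.21

T = 0.3333;  σ√T = 0.1097
d₁ = [ln(81/75) + (0.056 − 0.057 + 0.19²/2)·0.3333] / 0.1097 = [0.0770 + 0.0057] / 0.1097 = 0.7534 which rounds to 0.75
d₂ = d₁ − σ√T = 0.7534 − 0.1097 = 0.6437 which rounds to 0.64
e^(−qT) = e^(−0.057·0.3333) = 0.9812;  e^(−rT) = e^(−0.056·0.3333) = 0.9815
N(−d₂) = N(-0.64) = 0.2611;  N(−d₁) = N(-0.75) = 0.2266
P = 75·0.9815·0.2611 − 81·0.9812·0.2266 = 19.2202 − 18.0095 = 1.2107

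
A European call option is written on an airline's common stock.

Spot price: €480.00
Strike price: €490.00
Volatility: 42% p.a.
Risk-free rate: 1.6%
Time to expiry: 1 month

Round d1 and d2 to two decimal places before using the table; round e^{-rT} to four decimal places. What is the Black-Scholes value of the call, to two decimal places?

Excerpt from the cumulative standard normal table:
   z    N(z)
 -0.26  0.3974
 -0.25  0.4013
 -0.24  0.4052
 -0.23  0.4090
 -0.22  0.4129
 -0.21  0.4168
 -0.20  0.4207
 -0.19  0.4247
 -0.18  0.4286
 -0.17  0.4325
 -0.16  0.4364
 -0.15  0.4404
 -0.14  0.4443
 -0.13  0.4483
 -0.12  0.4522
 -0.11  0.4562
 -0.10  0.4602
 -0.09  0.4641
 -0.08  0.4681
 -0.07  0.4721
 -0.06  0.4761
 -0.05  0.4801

€18.84

T = 0.08333;  σ√T = 0.1212
ln(S/K) + (r + σ²/2)T = ln(480/490) + (0.016 + 0.42²/2)·0.08333 = -0.0206 + 0.0087 = -0.0119
d₁ = -0.0119 / 0.1212 = -0.0984 → -0.10
d₂ = d₁ − σ√T = -0.0984 − 0.1212 = -0.2197 → -0.22
exp(−rT) = exp(−0.016·0.08333) = 0.9987
C = 480·N(-0.10) − 490·0.9987·N(-0.22) = 480·0.4602 − 490·0.9987·0.4129 = 220.8960 − 202.0580 = 18.8380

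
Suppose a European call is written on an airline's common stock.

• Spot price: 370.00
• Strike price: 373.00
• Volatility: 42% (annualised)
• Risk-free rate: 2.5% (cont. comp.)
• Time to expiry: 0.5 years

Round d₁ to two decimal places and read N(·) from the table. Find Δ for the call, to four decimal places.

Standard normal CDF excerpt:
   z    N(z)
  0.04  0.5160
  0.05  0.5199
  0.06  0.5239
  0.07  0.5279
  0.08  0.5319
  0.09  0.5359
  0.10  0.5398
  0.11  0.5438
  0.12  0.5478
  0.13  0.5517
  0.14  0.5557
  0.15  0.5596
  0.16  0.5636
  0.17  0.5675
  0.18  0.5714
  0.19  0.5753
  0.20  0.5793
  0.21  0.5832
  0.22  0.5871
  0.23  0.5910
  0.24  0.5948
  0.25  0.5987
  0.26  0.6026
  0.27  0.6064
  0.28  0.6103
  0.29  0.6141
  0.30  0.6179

0.5636

T = 0.5;  σ√T = 0.2970
d₁ = [ln(370/373) + (0.025 + ½·0.42²)·0.5] / (σ√T) = (-0.0081 + 0.0566) / 0.2970 = 0.1634 ⇒ 0.16
N(d₁) = N(0.16) = 0.5636
Δ_call = N(d₁) = 0.5636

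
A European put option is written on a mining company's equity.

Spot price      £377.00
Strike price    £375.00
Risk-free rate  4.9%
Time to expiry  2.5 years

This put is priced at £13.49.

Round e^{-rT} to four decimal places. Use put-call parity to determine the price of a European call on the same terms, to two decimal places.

exp(−rT) = exp(−0.049·2.5) = 0.8847
Put-call parity: C − P = S − K·e^(−rT) = 377 − 375·0.8847 = 377 − 331.7625 = 45.2375
C = P + (C − P) = 13.49 + (45.2375) = 58.7275

£58.73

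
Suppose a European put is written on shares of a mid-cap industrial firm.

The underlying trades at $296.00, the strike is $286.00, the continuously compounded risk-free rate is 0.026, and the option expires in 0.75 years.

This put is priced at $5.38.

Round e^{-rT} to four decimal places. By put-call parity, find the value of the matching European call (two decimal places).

exp(−rT) = exp(−0.026·0.75) = 0.9807
Put-call parity: C − P = S − K·e^(−rT) = 296 − 286·0.9807 = 296 − 280.4802 = 15.5198
C = P + (C − P) = 5.38 + (15.5198) = 20.8998

$20.90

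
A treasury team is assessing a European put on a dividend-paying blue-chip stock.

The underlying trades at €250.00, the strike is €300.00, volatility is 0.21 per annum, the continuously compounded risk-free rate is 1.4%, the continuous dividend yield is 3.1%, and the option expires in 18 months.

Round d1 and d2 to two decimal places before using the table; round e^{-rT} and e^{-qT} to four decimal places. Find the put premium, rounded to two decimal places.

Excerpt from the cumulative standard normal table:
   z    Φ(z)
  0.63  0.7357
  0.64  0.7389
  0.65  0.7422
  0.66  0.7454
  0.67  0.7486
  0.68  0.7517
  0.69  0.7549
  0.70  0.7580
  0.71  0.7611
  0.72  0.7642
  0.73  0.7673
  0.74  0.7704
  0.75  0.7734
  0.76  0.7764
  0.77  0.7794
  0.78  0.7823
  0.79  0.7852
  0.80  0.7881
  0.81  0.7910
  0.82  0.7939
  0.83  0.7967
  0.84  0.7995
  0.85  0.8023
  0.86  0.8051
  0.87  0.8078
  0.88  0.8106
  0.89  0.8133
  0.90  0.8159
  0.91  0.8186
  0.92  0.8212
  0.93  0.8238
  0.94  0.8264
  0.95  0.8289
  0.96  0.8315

σ√T = 0.21 × 1.2247 = 0.2572
d₁ = [ln(250/300) + (0.014 − 0.031 + 0.21²/2)·1.5] / 0.2572 = [-0.1823 + 0.0076] / 0.2572 = -0.6794 which rounds to -0.68
d₂ = d₁ − σ√T = -0.6794 − 0.2572 = -0.9366 which rounds to -0.94
exp(−qT) = exp(−0.031·1.5) = 0.9546;  exp(−rT) = exp(−0.014·1.5) = 0.9792
N(−d₂) = N(0.94) = 0.8264;  N(−d₁) = N(0.68) = 0.7517
P = 300·0.9792·0.8264 − 250·0.9546·0.7517 = 242.7633 − 179.3932 = 63.3701

€63.37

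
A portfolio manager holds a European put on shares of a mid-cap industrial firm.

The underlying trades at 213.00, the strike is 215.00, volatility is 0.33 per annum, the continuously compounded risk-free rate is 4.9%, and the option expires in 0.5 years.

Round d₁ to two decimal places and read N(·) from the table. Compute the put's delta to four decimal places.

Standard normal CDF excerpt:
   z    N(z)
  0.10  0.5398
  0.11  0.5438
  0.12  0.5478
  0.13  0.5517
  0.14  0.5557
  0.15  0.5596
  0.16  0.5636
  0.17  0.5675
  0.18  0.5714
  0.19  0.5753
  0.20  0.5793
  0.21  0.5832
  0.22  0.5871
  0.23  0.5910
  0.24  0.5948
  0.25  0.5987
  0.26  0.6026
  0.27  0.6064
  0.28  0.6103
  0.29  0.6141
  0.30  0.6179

T = 0.5;  σ√T = 0.2333
d₁ = [ln(213/215) + (0.049 + 0.33²/2)·0.5] / 0.2333 = [-0.0093 + 0.0517] / 0.2333 = 0.1816 → 0.18
N(d₁) = N(0.18) = 0.5714
Δ_put = N(d₁) − 1 = 0.5714 − 1 = -0.4286

-0.4286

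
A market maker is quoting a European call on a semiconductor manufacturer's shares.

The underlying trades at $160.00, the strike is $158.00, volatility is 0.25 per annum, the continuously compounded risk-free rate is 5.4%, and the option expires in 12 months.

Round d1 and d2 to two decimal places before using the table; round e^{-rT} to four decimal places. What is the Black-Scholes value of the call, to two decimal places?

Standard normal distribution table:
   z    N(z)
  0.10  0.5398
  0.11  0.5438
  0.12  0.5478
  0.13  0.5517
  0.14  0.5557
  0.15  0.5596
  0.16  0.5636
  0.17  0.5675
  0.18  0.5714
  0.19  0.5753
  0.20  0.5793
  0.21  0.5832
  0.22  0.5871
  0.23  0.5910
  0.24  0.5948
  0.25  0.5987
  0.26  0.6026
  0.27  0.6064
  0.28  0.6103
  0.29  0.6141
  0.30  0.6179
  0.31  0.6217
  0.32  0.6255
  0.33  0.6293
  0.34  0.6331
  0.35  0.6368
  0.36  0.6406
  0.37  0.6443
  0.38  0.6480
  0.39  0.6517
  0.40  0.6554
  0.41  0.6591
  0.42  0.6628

T = 1;  σ√T = 0.2500
ln(S/K) + (r + σ²/2)T = ln(160/158) + (0.054 + 0.25²/2)·1 = 0.0126 + 0.0852 = 0.0978
d₁ = 0.0978 / 0.2500 = 0.3913 ≈ 0.39
d₂ = d₁ − σ√T = 0.3913 − 0.2500 = 0.1413 ≈ 0.14
e^(−rT) = e^(−0.054·1) = 0.9474
N(d₁) = N(0.39) = 0.6517;  N(d₂) = N(0.14) = 0.5557
C = 160·0.6517 − 158·0.9474·0.5557 = 104.2720 − 83.1823 = 21.0897

$21.09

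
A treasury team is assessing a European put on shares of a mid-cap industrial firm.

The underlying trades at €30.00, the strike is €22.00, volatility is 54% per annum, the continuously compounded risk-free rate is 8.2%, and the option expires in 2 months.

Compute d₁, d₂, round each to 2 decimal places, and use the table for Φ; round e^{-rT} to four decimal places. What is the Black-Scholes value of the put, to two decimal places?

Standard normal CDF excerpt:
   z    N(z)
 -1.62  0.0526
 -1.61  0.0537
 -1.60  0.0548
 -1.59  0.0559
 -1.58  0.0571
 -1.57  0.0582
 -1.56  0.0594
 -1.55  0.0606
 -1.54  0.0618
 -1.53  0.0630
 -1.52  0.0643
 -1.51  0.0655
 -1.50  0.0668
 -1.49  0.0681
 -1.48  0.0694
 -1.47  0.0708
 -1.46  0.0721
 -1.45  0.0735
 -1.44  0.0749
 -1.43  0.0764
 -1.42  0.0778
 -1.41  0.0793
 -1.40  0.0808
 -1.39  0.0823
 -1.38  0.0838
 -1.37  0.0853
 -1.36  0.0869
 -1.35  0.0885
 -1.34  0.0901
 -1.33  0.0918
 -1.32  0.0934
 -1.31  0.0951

€0.17

σ√T = 0.54 × 0.4082 = 0.2205
d₁ = [ln(30/22) + (0.082 + 0.54²/2)·0.1667] / 0.2205 = [0.3102 + 0.0380] / 0.2205 = 1.5791 → 1.58
d₂ = d₁ − σ√T = 1.5791 − 0.2205 = 1.3587 → 1.36
e^(−rT) = e^(−0.082·0.1667) = 0.9864
P = 22·0.9864·N(-1.36) − 30·N(-1.58) = 22·0.9864·0.0869 − 30·0.0571 = 1.8858 − 1.7130 = 0.1728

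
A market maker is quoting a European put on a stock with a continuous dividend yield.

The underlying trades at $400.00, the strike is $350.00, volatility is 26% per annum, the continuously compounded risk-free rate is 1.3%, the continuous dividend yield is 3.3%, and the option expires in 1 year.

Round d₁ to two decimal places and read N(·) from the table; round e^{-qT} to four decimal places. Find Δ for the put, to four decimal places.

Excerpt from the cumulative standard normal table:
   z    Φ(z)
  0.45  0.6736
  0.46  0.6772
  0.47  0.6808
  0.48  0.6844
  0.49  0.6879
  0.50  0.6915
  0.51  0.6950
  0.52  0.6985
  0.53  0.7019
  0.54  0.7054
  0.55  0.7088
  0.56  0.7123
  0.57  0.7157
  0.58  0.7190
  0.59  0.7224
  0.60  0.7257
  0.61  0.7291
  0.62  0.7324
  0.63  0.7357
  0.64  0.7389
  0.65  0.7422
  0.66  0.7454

σ√T = 0.26 × 1.0000 = 0.2600
d₁ = [ln(400/350) + (0.013 − 0.033 + ½·0.26²)·1] / (σ√T) = (0.1335 + 0.0138) / 0.2600 = 0.5667 ⇒ 0.57
N(d₁) = N(0.57) = 0.7157
Δ_put = e^(−qT)·(N(d₁) − 1) = 0.9675·(0.7157 − 1) = -0.2751

-0.2751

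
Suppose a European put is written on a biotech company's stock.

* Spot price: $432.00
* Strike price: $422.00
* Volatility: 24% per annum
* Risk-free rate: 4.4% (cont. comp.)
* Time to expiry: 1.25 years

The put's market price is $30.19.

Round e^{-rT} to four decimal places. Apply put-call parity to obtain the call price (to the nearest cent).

e^(−rT) = e^(−0.044·1.25) = 0.9465
Put-call parity: C − P = S − K·e^(−rT) = 432 − 422·0.9465 = 432 − 399.4230 = 32.5770
C = P + (C − P) = 30.19 + (32.5770) = 62.7670

$62.77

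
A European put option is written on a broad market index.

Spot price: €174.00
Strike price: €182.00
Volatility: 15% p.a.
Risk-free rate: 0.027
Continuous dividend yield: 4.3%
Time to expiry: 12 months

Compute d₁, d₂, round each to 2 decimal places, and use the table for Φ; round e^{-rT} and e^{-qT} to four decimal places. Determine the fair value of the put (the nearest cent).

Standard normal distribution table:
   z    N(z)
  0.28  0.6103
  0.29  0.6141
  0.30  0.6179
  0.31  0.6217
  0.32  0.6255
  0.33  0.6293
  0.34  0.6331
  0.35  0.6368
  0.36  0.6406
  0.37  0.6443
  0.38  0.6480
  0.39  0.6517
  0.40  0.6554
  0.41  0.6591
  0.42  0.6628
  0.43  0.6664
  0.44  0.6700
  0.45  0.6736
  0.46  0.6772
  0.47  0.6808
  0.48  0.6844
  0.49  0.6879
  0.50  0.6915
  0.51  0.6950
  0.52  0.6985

€16.36

T = 1;  σ√T = 0.1500
d₁ = [ln(174/182) + (0.027 − 0.043 + ½·0.15²)·1] / (σ√T) = (-0.0450 − 0.0047) / 0.1500 = -0.3313 ≈ -0.33
d₂ = -0.3313 − 0.1500 = -0.4813 ≈ -0.48
exp(−qT) = exp(−0.043·1) = 0.9579;  exp(−rT) = exp(−0.027·1) = 0.9734
N(−d₂) = N(0.48) = 0.6844;  N(−d₁) = N(0.33) = 0.6293
P = 182·0.9734·0.6844 − 174·0.9579·0.6293 = 121.2475 − 104.8883 = 16.3592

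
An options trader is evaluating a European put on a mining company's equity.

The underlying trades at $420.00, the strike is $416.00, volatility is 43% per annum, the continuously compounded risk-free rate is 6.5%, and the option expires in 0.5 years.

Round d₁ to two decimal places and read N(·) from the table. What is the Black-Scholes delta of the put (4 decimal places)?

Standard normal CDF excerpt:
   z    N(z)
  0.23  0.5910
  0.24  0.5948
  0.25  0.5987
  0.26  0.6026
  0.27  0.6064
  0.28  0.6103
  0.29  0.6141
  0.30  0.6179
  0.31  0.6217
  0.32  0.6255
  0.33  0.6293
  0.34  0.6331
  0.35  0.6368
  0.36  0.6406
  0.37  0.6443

σ√T = 0.43 × 0.7071 = 0.3041
d₁ = [ln(420/416) + (0.065 + 0.43²/2)·0.5] / 0.3041 = [0.0096 + 0.0787] / 0.3041 = 0.2904 → 0.29
N(d₁) = N(0.29) = 0.6141
Δ_put = N(d₁) − 1 = 0.6141 − 1 = -0.3859

-0.3859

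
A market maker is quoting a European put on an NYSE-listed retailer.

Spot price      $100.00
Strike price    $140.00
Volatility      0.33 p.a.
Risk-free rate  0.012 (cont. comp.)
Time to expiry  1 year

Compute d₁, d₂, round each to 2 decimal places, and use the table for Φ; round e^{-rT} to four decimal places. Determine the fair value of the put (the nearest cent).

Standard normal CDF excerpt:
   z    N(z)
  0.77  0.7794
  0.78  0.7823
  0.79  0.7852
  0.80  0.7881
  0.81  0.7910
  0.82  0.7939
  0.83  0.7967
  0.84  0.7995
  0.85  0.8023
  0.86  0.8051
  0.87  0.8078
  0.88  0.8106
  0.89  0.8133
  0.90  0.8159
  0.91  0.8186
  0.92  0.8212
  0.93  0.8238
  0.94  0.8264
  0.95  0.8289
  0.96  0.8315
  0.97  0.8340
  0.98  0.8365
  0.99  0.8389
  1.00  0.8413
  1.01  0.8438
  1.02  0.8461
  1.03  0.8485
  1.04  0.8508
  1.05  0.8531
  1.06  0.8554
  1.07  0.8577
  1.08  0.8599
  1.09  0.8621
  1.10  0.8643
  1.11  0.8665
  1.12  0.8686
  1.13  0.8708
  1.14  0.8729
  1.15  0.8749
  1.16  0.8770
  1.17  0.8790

$41.64

σ√T = 0.33 × 1.0000 = 0.3300
ln(S/K) + (r + σ²/2)T = ln(100/140) + (0.012 + 0.33²/2)·1 = -0.3365 + 0.0665 = -0.2700
d₁ = -0.2700 / 0.3300 = -0.8182 → -0.82
d₂ = d₁ − σ√T = -0.8182 − 0.3300 = -1.1482 → -1.15
e^(−rT) = e^(−0.012·1) = 0.9881
P = 140·0.9881·N(1.15) − 100·N(0.82) = 140·0.9881·0.8749 − 100·0.7939 = 121.0284 − 79.3900 = 41.6384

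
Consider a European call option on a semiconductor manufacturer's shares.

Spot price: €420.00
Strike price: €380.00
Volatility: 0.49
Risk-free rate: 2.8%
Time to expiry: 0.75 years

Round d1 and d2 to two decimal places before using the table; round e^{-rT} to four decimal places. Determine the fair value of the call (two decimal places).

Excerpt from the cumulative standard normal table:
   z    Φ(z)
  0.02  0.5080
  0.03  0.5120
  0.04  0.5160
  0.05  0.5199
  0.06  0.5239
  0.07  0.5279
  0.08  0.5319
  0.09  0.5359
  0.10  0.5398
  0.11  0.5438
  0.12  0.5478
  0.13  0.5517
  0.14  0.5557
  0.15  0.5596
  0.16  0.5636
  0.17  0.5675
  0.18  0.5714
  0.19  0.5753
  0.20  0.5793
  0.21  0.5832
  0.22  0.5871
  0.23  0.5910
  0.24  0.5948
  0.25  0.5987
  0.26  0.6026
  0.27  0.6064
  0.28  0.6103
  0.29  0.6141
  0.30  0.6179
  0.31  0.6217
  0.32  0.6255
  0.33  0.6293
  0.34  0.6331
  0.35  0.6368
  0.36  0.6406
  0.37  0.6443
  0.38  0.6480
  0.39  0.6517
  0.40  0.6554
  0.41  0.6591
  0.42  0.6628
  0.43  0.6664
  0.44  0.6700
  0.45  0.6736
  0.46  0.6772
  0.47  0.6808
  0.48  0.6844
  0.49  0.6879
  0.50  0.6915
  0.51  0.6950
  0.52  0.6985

€94.00

σ√T = 0.49·√0.75 = 0.4244
d₁ = [ln(420/380) + (0.028 + ½·0.49²)·0.75] / (σ√T) = (0.1001 + 0.1110) / 0.4244 = 0.4975 ≈ 0.50
d₂ = 0.4975 − 0.4244 = 0.0732 ≈ 0.07
e^(−rT) = e^(−0.028·0.75) = 0.9792
N(d₁) = N(0.50) = 0.6915;  N(d₂) = N(0.07) = 0.5279
C = 420·0.6915 − 380·0.9792·0.5279 = 290.4300 − 196.4295 = 94.0005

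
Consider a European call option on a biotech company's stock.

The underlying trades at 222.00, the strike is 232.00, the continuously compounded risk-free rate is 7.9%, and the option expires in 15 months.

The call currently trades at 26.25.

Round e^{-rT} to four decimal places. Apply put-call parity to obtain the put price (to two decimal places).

14.44

exp(−rT) = exp(−0.079·1.25) = 0.9060
Put-call parity: C − P = S − K·e^(−rT) = 222 − 232·0.9060 = 222 − 210.1920 = 11.8080
P = C − (C − P) = 26.25 − (11.8080) = 14.4420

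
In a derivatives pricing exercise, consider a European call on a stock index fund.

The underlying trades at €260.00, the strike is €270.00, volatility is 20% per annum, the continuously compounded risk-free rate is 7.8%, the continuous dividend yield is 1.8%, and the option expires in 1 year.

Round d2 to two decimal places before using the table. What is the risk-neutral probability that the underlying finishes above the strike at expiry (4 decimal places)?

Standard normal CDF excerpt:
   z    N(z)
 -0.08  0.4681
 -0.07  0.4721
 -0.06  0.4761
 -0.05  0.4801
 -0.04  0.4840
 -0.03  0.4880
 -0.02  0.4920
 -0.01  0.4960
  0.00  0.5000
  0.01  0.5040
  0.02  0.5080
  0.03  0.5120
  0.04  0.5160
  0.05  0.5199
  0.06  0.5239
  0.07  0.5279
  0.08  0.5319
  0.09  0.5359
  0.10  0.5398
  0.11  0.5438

0.5040

σ√T = 0.2 × 1.0000 = 0.2000
d₁ = [ln(260/270) + (0.078 − 0.018 + 0.2²/2)·1] / 0.2000 = [-0.0377 + 0.0800] / 0.2000 = 0.2113 ≈ 0.21
d₂ = d₁ − σ√T = 0.2113 − 0.2000 = 0.0113 ≈ 0.01
Pr(exercise) under Q = N(d₂) = 0.5040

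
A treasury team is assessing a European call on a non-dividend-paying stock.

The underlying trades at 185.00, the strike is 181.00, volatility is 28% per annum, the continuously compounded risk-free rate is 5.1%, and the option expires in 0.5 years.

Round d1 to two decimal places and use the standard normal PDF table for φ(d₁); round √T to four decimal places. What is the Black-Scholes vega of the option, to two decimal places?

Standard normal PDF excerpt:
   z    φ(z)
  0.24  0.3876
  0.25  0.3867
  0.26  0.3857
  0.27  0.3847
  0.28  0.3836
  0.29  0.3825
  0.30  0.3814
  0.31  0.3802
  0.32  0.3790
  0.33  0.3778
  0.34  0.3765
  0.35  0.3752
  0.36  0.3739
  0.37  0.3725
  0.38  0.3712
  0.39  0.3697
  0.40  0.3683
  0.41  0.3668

49.25

T = 0.5;  σ√T = 0.1980
d₁ = [ln(185/181) + (0.051 + ½·0.28²)·0.5] / (σ√T) = (0.0219 + 0.0451) / 0.1980 = 0.3382 ⇒ 0.34
√T = √0.5 = 0.7071
φ(d₁) = φ(0.34) = 0.3765
vega = S·φ(d₁)·√T = 185·0.3765·0.7071 = 49.2513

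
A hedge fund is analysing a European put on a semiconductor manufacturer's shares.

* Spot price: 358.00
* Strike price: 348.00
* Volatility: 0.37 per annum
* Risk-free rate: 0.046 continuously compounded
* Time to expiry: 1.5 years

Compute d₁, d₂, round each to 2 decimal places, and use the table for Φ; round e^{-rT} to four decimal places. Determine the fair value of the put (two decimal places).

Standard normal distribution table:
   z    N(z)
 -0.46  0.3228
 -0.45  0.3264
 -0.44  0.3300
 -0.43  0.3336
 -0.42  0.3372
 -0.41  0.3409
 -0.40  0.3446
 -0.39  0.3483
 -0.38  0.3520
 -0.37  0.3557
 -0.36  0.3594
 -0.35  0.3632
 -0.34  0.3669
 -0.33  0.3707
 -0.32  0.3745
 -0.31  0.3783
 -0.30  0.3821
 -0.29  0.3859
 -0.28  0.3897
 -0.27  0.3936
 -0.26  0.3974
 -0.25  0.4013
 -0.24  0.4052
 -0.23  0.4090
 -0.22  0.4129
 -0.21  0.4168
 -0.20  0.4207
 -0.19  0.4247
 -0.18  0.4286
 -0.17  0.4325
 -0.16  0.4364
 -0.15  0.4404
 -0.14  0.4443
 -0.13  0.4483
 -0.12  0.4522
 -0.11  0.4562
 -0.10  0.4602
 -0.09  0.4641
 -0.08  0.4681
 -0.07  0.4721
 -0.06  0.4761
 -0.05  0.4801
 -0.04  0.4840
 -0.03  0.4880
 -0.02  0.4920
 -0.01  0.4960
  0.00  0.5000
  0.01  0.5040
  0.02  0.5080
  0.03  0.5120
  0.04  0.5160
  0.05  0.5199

σ√T = 0.37 × 1.2247 = 0.4532
d₁ = [ln(358/348) + (0.046 + ½·0.37²)·1.5] / (σ√T) = (0.0283 + 0.1717) / 0.4532 = 0.4414 → 0.44
d₂ = 0.4414 − 0.4532 = -0.0118 → -0.01
e^(−rT) = e^(−0.046·1.5) = 0.9333
N(−d₂) = N(0.01) = 0.5040;  N(−d₁) = N(-0.44) = 0.3300
P = 348·0.9333·0.5040 − 358·0.3300 = 163.6934 − 118.1400 = 45.5534

45.55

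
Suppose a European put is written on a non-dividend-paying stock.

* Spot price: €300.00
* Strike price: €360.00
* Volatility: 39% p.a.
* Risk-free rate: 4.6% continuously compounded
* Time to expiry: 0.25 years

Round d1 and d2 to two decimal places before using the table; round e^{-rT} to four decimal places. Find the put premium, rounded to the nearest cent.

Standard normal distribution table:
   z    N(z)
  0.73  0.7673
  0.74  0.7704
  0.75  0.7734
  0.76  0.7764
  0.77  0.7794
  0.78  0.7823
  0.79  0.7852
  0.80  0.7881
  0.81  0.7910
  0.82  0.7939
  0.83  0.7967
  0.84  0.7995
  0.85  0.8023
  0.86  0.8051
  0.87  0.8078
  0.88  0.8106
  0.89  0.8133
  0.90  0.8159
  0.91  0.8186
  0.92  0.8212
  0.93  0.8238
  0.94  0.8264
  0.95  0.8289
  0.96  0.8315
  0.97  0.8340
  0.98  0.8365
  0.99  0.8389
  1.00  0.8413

σ√T = 0.39 × 0.5000 = 0.1950
d₁ = [ln(300/360) + (0.046 + 0.39²/2)·0.25] / 0.1950 = [-0.1823 + 0.0305] / 0.1950 = -0.7785 which rounds to -0.78
d₂ = d₁ − σ√T = -0.7785 − 0.1950 = -0.9735 which rounds to -0.97
e^(−rT) = e^(−0.046·0.25) = 0.9886
N(−d₂) = N(0.97) = 0.8340;  N(−d₁) = N(0.78) = 0.7823
P = 360·0.9886·0.8340 − 300·0.7823 = 296.8173 − 234.6900 = 62.1273

€62.13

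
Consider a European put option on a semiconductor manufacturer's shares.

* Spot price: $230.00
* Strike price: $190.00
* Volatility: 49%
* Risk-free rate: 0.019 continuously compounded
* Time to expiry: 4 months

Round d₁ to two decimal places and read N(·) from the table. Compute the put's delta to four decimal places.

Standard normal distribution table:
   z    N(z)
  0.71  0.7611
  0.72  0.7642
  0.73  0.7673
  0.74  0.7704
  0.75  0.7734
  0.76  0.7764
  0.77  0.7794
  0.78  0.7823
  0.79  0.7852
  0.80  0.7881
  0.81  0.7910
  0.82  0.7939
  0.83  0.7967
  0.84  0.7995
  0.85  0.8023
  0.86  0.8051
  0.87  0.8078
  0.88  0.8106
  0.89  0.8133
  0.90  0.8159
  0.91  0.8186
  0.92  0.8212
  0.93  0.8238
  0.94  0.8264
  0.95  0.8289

-0.2005

T = 0.3333;  σ√T = 0.2829
d₁ = [ln(230/190) + (0.019 + 0.49²/2)·0.3333] / 0.2829 = [0.1911 + 0.0463] / 0.2829 = 0.8392 → 0.84
N(d₁) = N(0.84) = 0.7995
Δ_put = N(d₁) − 1 = 0.7995 − 1 = -0.2005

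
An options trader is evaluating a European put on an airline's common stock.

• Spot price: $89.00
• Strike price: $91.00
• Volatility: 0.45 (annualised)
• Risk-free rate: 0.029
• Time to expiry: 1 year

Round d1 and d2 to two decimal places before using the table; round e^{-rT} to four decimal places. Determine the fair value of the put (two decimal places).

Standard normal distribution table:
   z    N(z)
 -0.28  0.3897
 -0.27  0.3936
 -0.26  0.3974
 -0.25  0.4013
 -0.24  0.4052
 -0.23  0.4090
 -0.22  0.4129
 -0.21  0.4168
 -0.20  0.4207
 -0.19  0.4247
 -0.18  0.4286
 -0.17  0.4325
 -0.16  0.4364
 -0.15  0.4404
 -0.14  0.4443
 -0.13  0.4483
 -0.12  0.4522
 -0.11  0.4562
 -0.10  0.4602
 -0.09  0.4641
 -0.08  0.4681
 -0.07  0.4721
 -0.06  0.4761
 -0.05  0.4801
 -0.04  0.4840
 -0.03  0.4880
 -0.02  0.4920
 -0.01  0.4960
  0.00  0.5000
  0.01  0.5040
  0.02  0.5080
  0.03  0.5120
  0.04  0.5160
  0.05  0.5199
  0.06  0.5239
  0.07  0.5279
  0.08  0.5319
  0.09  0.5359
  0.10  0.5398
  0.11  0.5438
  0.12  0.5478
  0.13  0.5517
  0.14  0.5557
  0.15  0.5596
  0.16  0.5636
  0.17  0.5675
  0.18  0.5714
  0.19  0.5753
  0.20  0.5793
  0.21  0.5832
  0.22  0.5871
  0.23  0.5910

$15.49

T = 1;  σ√T = 0.4500
d₁ = [ln(89/91) + (0.029 + ½·0.45²)·1] / (σ√T) = (-0.0222 + 0.1303) / 0.4500 = 0.2401 → 0.24
d₂ = 0.2401 − 0.4500 = -0.2099 → -0.21
exp(−rT) = exp(−0.029·1) = 0.9714
N(−d₂) = N(0.21) = 0.5832;  N(−d₁) = N(-0.24) = 0.4052
P = 91·0.9714·0.5832 − 89·0.4052 = 51.5534 − 36.0628 = 15.4906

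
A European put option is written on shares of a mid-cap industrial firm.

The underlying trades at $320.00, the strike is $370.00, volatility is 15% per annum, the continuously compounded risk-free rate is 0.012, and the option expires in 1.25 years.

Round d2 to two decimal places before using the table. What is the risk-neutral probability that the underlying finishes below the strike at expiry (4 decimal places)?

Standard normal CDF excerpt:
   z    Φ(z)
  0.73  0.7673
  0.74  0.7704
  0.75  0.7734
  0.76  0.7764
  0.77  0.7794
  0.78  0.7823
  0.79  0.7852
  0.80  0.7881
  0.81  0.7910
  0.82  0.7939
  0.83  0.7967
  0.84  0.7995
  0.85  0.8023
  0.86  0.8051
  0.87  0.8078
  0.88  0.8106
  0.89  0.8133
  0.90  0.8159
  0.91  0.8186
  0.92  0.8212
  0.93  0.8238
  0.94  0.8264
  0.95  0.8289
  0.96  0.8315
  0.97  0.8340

σ√T = 0.15·√1.25 = 0.1677
ln(S/K) + (r + σ²/2)T = ln(320/370) + (0.012 + 0.15²/2)·1.25 = -0.1452 + 0.0291 = -0.1161
d₁ = -0.1161 / 0.1677 = -0.6924 ≈ -0.69
d₂ = d₁ − σ√T = -0.6924 − 0.1677 = -0.8601 ≈ -0.86
Risk-neutral Pr[S_T < K] = N(−d₂) = N(0.86) = 0.8051

0.8051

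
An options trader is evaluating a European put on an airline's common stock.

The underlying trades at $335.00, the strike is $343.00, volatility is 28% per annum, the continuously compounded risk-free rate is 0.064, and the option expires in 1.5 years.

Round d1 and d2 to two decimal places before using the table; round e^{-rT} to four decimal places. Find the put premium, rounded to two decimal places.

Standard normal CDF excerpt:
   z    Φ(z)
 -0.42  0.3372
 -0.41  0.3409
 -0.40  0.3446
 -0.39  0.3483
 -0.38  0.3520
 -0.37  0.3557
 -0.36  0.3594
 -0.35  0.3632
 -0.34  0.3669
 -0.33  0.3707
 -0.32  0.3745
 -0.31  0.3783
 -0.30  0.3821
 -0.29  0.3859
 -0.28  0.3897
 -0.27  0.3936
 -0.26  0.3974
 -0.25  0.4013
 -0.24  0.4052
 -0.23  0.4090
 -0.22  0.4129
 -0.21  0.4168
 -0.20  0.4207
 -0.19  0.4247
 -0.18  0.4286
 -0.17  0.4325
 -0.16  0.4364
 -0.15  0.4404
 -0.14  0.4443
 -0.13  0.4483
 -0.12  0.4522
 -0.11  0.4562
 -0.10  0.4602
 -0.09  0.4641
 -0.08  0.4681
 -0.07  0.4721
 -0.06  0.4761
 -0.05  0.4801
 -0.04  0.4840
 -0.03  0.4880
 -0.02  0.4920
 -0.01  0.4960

$32.90

T = 1.5;  σ√T = 0.3429
d₁ = [ln(335/343) + (0.064 + 0.28²/2)·1.5] / 0.3429 = [-0.0236 + 0.1548] / 0.3429 = 0.3826 → 0.38
d₂ = d₁ − σ√T = 0.3826 − 0.3429 = 0.0397 → 0.04
exp(−rT) = exp(−0.064·1.5) = 0.9085
N(−d₂) = N(-0.04) = 0.4840;  N(−d₁) = N(-0.38) = 0.3520
P = 343·0.9085·0.4840 − 335·0.3520 = 150.8219 − 117.9200 = 32.9019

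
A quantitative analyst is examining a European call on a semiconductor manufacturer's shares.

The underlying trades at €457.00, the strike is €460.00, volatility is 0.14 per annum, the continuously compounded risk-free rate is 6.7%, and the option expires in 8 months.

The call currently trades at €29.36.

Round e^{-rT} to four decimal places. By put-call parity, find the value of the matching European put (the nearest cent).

€12.26

exp(−rT) = exp(−0.067·0.6667) = 0.9563
Put-call parity: C − P = S − K·e^(−rT) = 457 − 460·0.9563 = 457 − 439.8980 = 17.1020
P = C − (C − P) = 29.36 − (17.1020) = 12.2580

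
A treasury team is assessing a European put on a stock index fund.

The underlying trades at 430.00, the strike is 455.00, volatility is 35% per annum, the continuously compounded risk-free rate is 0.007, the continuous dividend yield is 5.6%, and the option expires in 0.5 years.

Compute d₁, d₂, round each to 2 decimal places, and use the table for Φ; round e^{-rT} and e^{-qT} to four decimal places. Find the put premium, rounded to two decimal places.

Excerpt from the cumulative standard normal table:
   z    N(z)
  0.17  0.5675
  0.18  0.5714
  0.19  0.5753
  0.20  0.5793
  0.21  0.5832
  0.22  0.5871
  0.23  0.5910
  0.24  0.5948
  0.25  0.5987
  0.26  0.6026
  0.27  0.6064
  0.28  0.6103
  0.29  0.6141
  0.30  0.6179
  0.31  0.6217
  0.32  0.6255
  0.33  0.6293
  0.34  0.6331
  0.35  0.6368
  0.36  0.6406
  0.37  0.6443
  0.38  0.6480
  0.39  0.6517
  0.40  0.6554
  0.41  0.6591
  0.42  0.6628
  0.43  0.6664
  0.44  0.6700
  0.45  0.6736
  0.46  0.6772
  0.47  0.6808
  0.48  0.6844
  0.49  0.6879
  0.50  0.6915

63.19

T = 0.5;  σ√T = 0.2475
ln(S/K) + (r − q + σ²/2)T = ln(430/455) + (0.007 − 0.056 + 0.35²/2)·0.5 = -0.0565 + 0.0061 = -0.0504
d₁ = -0.0504 / 0.2475 = -0.2036 → -0.20
d₂ = d₁ − σ√T = -0.2036 − 0.2475 = -0.4511 → -0.45
exp(−qT) = exp(−0.056·0.5) = 0.9724;  exp(−rT) = exp(−0.007·0.5) = 0.9965
N(−d₂) = N(0.45) = 0.6736;  N(−d₁) = N(0.20) = 0.5793
P = 455·0.9965·0.6736 − 430·0.9724·0.5793 = 305.4153 − 242.2239 = 63.1914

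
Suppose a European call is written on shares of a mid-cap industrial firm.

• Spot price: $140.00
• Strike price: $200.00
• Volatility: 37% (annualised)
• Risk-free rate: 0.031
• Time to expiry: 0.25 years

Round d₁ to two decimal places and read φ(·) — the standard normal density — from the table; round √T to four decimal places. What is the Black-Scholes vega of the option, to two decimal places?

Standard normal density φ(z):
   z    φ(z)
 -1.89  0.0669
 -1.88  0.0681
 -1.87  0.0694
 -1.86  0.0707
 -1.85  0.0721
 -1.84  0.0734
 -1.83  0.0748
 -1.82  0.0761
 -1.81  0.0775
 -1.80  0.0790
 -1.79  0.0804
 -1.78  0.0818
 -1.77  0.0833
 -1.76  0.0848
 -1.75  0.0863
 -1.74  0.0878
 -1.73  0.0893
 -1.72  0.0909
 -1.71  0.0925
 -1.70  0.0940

T = 0.25;  σ√T = 0.1850
ln(S/K) + (r + σ²/2)T = ln(140/200) + (0.031 + 0.37²/2)·0.25 = -0.3567 + 0.0249 = -0.3318
d₁ = -0.3318 / 0.1850 = -1.7936 ≈ -1.79
√T = √0.25 = 0.5000
φ(d₁) = φ(-1.79) = 0.0804
vega = S·φ(d₁)·√T = 140·0.0804·0.5000 = 5.6280

5.63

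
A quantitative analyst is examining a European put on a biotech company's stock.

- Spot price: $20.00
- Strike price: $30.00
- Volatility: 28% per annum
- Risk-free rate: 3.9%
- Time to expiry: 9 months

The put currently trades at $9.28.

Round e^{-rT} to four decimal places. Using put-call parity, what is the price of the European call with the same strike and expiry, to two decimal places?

exp(−rT) = exp(−0.039·0.75) = 0.9712
Put-call parity: C − P = S − K·e^(−rT) = 20 − 30·0.9712 = 20 − 29.1360 = -9.1360
C = P + (C − P) = 9.28 + (-9.1360) = 0.1440

$0.14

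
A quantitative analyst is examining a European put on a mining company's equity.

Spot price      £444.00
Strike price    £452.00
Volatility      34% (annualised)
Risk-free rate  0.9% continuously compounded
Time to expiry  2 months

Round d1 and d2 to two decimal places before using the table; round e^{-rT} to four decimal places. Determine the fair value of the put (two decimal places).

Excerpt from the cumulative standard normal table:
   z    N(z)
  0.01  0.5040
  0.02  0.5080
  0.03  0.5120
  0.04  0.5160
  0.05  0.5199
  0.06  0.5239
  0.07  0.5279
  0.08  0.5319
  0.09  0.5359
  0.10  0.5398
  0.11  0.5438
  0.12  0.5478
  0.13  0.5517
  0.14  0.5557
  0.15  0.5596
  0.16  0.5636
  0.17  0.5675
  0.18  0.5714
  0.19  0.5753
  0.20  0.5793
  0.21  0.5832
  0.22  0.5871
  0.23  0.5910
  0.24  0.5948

£28.81

σ√T = 0.34·√0.1667 = 0.1388
d₁ = [ln(444/452) + (0.009 + 0.34²/2)·0.1667] / 0.1388 = [-0.0179 + 0.0111] / 0.1388 = -0.0484 ⇒ -0.05
d₂ = d₁ − σ√T = -0.0484 − 0.1388 = -0.1872 ⇒ -0.19
exp(−rT) = exp(−0.009·0.1667) = 0.9985
N(−d₂) = N(0.19) = 0.5753;  N(−d₁) = N(0.05) = 0.5199
P = 452·0.9985·0.5753 − 444·0.5199 = 259.6455 − 230.8356 = 28.8099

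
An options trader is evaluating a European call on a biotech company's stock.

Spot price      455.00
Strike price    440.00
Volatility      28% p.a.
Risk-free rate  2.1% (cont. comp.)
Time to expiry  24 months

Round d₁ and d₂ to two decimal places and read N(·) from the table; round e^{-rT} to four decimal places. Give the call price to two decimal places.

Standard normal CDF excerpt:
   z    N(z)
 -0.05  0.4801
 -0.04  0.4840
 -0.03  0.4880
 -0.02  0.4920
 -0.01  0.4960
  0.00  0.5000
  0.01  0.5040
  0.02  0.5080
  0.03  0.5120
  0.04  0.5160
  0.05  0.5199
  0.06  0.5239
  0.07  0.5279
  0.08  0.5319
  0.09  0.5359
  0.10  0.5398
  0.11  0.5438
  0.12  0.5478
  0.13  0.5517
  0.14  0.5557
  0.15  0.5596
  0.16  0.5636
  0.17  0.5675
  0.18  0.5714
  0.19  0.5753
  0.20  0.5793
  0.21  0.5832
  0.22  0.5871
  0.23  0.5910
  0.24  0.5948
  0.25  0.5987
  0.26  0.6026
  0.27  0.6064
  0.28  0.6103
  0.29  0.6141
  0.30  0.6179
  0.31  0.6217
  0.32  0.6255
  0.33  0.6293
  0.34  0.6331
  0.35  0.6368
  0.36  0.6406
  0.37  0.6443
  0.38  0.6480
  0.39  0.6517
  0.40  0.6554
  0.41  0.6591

87.25

σ√T = 0.28·√2 = 0.3960
d₁ = [ln(455/440) + (0.021 + 0.28²/2)·2] / 0.3960 = [0.0335 + 0.1204] / 0.3960 = 0.3887 ⇒ 0.39
d₂ = d₁ − σ√T = 0.3887 − 0.3960 = -0.0073 ⇒ -0.01
e^(−rT) = e^(−0.021·2) = 0.9589
C = 455·N(0.39) − 440·0.9589·N(-0.01) = 455·0.6517 − 440·0.9589·0.4960 = 296.5235 − 209.2703 = 87.2532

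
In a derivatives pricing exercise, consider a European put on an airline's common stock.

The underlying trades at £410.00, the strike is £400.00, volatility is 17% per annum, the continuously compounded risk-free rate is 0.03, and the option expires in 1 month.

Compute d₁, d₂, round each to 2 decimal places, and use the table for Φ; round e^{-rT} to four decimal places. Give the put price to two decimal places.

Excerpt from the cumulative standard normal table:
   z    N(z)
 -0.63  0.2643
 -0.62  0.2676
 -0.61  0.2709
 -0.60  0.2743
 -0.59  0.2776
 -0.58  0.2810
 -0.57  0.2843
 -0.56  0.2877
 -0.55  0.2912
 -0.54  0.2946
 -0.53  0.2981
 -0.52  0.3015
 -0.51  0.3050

σ√T = 0.17·√0.08333 = 0.0491
d₁ = [ln(410/400) + (0.03 + 0.17²/2)·0.08333] / 0.0491 = [0.0247 + 0.0037] / 0.0491 = 0.5786 → 0.58
d₂ = d₁ − σ√T = 0.5786 − 0.0491 = 0.5296 → 0.53
e^(−rT) = e^(−0.03·0.08333) = 0.9975
N(−d₂) = N(-0.53) = 0.2981;  N(−d₁) = N(-0.58) = 0.2810
P = 400·0.9975·0.2981 − 410·0.2810 = 118.9419 − 115.2100 = 3.7319

£3.73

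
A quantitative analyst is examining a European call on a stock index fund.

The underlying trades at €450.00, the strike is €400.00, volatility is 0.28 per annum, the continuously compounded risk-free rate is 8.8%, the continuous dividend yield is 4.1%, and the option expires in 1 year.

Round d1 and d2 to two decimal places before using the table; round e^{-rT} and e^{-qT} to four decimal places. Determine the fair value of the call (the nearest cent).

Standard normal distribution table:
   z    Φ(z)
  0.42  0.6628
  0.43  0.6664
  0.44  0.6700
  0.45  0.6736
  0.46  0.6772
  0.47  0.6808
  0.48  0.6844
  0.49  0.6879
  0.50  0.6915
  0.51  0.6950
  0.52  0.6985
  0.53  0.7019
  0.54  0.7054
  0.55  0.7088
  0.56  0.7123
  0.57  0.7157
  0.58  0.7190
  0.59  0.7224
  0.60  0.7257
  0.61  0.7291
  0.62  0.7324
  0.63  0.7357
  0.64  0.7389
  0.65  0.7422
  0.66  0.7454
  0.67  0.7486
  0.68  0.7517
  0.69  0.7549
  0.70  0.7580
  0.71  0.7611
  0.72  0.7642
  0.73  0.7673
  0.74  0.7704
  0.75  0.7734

T = 1;  σ√T = 0.2800
ln(S/K) + (r − q + σ²/2)T = ln(450/400) + (0.088 − 0.041 + 0.28²/2)·1 = 0.1178 + 0.0862 = 0.2040
d₁ = 0.2040 / 0.2800 = 0.7285 which rounds to 0.73
d₂ = d₁ − σ√T = 0.7285 − 0.2800 = 0.4485 which rounds to 0.45
e^(−qT) = e^(−0.041·1) = 0.9598;  e^(−rT) = e^(−0.088·1) = 0.9158
N(d₁) = N(0.73) = 0.7673;  N(d₂) = N(0.45) = 0.6736
C = 450·0.9598·0.7673 − 400·0.9158·0.6736 = 331.4045 − 246.7532 = 84.6514

€84.65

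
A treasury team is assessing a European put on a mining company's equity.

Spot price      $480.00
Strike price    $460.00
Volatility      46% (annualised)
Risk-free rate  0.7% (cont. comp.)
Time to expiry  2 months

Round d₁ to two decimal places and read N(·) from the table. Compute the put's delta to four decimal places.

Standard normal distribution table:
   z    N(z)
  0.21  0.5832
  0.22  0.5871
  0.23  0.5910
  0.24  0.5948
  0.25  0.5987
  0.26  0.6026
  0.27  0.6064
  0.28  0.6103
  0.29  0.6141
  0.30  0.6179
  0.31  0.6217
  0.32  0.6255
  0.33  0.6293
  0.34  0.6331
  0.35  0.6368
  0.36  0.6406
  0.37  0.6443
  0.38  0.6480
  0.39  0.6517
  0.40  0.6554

σ√T = 0.46 × 0.4082 = 0.1878
d₁ = [ln(480/460) + (0.007 + 0.46²/2)·0.1667] / 0.1878 = [0.0426 + 0.0188] / 0.1878 = 0.3267 → 0.33
N(d₁) = N(0.33) = 0.6293
Δ_put = N(d₁) − 1 = 0.6293 − 1 = -0.3707

-0.3707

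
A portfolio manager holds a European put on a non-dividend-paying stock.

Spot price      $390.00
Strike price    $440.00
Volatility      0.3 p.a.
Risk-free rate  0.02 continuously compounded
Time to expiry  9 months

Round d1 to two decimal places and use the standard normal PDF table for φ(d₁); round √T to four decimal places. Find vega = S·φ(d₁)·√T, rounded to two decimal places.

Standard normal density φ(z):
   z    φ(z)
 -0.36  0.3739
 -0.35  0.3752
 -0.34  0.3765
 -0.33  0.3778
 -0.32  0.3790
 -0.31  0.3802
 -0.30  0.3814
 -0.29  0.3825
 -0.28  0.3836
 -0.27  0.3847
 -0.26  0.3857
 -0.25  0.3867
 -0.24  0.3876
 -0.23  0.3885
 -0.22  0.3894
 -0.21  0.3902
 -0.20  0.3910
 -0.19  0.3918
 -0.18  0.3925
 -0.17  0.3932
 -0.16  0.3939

129.56

σ√T = 0.3·√0.75 = 0.2598
d₁ = [ln(390/440) + (0.02 + 0.3²/2)·0.75] / 0.2598 = [-0.1206 + 0.0488] / 0.2598 = -0.2767 ≈ -0.28
√T = √0.75 = 0.8660
φ(d₁) = φ(-0.28) = 0.3836
vega = S·φ(d₁)·√T = 390·0.3836·0.8660 = 129.5571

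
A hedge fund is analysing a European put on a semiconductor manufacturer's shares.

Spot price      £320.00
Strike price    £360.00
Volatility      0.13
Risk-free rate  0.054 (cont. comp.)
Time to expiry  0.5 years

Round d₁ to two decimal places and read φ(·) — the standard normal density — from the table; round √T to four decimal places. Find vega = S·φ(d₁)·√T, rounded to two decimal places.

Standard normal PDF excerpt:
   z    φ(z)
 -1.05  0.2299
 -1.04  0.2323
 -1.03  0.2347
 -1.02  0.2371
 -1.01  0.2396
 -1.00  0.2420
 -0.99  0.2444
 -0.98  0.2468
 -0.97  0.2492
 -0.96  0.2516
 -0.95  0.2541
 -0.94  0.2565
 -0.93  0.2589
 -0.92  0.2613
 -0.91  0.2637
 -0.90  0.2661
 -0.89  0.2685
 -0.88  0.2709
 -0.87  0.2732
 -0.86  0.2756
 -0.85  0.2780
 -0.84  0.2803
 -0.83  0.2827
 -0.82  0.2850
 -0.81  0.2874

σ√T = 0.13·√0.5 = 0.0919
d₁ = [ln(320/360) + (0.054 + ½·0.13²)·0.5] / (σ√T) = (-0.1178 + 0.0312) / 0.0919 = -0.9416 ⇒ -0.94
√T = √0.5 = 0.7071
φ(d₁) = φ(-0.94) = 0.2565
vega = S·φ(d₁)·√T = 320·0.2565·0.7071 = 58.0388

58.04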